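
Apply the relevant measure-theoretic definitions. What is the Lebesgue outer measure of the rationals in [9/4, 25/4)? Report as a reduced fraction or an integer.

The set Q cap [9/4, 25/4) is countable (a subset of the countable set Q). Lebesgue outer measure of any countable set is 0: each singleton {q} has m*({q}) = 0, and by countable subadditivity m*(union_k {q_k}) <= sum_k m*({q_k}) = sum_k 0 = 0. The reverse inequality m*(E) >= 0 is automatic. So m*(Q cap [9/4, 25/4)) = 0.

0


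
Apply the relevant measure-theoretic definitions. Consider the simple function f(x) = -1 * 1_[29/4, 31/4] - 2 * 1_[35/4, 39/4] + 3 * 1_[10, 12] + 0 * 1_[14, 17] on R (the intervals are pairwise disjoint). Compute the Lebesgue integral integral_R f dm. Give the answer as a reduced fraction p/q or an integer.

For a simple function f = sum_i c_i * 1_{A_i} with disjoint A_i,
  integral f dm = sum_i c_i * m(A_i).
Lengths of the A_i:
  m(A_1) = 31/4 - 29/4 = 1/2.
  m(A_2) = 39/4 - 35/4 = 1.
  m(A_3) = 12 - 10 = 2.
  m(A_4) = 17 - 14 = 3.
Contributions c_i * m(A_i):
  (-1) * (1/2) = -1/2.
  (-2) * (1) = -2.
  (3) * (2) = 6.
  (0) * (3) = 0.
Total: -1/2 - 2 + 6 + 0 = 7/2.

7/2


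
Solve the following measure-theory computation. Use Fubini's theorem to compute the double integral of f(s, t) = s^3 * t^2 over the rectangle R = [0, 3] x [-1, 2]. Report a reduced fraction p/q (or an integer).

f(s, t) is a tensor product of a function of s and a function of t, and both factors are bounded continuous (hence Lebesgue integrable) on the rectangle, so Fubini's theorem applies:
  integral_R f d(m x m) = (integral_a1^b1 s^3 ds) * (integral_a2^b2 t^2 dt).
Inner integral in s: integral_{0}^{3} s^3 ds = (3^4 - 0^4)/4
  = 81/4.
Inner integral in t: integral_{-1}^{2} t^2 dt = (2^3 - (-1)^3)/3
  = 3.
Product: (81/4) * (3) = 243/4.

243/4


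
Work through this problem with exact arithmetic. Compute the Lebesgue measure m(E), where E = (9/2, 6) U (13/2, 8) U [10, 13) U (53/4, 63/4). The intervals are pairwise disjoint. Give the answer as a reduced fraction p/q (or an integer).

For pairwise disjoint intervals, m(union_i I_i) = sum_i m(I_i),
and m is invariant under swapping open/closed endpoints (single points have measure 0).
So m(E) = sum_i (b_i - a_i).
  I_1 has length 6 - 9/2 = 3/2.
  I_2 has length 8 - 13/2 = 3/2.
  I_3 has length 13 - 10 = 3.
  I_4 has length 63/4 - 53/4 = 5/2.
Summing:
  m(E) = 3/2 + 3/2 + 3 + 5/2 = 17/2.

17/2


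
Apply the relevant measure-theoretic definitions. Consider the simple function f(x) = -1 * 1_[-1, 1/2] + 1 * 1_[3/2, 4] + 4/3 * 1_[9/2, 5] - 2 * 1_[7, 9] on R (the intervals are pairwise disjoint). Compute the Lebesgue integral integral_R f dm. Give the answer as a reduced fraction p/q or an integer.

For a simple function f = sum_i c_i * 1_{A_i} with disjoint A_i,
  integral f dm = sum_i c_i * m(A_i).
Lengths of the A_i:
  m(A_1) = 1/2 - (-1) = 3/2.
  m(A_2) = 4 - 3/2 = 5/2.
  m(A_3) = 5 - 9/2 = 1/2.
  m(A_4) = 9 - 7 = 2.
Contributions c_i * m(A_i):
  (-1) * (3/2) = -3/2.
  (1) * (5/2) = 5/2.
  (4/3) * (1/2) = 2/3.
  (-2) * (2) = -4.
Total: -3/2 + 5/2 + 2/3 - 4 = -7/3.

-7/3


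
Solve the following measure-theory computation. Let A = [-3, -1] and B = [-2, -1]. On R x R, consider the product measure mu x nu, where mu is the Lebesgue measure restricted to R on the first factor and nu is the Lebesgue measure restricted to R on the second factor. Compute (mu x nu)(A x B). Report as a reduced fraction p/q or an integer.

For a measurable rectangle A x B, the product measure satisfies
  (mu x nu)(A x B) = mu(A) * nu(B).
  mu(A) = 2.
  nu(B) = 1.
  (mu x nu)(A x B) = 2 * 1 = 2.

2


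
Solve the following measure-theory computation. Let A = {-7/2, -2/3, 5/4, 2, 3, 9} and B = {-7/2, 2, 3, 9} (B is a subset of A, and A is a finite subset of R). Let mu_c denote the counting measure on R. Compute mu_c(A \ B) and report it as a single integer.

Counting measure assigns mu_c(E) = |E| (number of elements) when E is finite. For B subset A, A \ B is the set of elements of A not in B, so |A \ B| = |A| - |B|.
|A| = 6, |B| = 4, so mu_c(A \ B) = 6 - 4 = 2.

2


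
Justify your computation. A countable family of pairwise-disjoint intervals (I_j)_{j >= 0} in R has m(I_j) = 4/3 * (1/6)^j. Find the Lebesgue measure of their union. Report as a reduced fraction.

By countable additivity of the Lebesgue measure on pairwise disjoint measurable sets,
  m(union_{j >= 0} I_j) = sum_{j >= 0} m(I_j) = sum_{j >= 0} a * r^j,
  with a = 4/3 and r = 1/6.
Since 0 < r = 1/6 < 1, the geometric series converges:
  sum_{j >= 0} a * r^j = a / (1 - r).
  = 4/3 / (1 - 1/6)
  = 4/3 / (5/6)
  = 8/5.

8/5


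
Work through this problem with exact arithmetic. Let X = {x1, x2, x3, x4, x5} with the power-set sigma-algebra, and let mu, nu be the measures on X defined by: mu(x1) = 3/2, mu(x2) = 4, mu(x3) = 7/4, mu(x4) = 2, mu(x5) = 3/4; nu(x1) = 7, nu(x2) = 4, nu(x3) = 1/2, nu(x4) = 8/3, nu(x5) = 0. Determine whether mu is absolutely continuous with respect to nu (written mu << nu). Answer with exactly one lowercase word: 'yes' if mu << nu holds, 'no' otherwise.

mu << nu means: every nu-null measurable set is also mu-null; equivalently, for every atom x, if nu({x}) = 0 then mu({x}) = 0.
Checking each atom:
  x1: nu = 7 > 0 -> no constraint.
  x2: nu = 4 > 0 -> no constraint.
  x3: nu = 1/2 > 0 -> no constraint.
  x4: nu = 8/3 > 0 -> no constraint.
  x5: nu = 0, mu = 3/4 > 0 -> violates mu << nu.
The atom(s) x5 violate the condition (nu = 0 but mu > 0). Therefore mu is NOT absolutely continuous w.r.t. nu.

no


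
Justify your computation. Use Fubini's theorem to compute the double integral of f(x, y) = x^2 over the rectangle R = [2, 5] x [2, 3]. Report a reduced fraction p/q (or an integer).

f(x, y) is a tensor product of a function of x and a function of y, and both factors are bounded continuous (hence Lebesgue integrable) on the rectangle, so Fubini's theorem applies:
  integral_R f d(m x m) = (integral_a1^b1 x^2 dx) * (integral_a2^b2 1 dy).
Inner integral in x: integral_{2}^{5} x^2 dx = (5^3 - 2^3)/3
  = 39.
Inner integral in y: integral_{2}^{3} 1 dy = (3^1 - 2^1)/1
  = 1.
Product: (39) * (1) = 39.

39


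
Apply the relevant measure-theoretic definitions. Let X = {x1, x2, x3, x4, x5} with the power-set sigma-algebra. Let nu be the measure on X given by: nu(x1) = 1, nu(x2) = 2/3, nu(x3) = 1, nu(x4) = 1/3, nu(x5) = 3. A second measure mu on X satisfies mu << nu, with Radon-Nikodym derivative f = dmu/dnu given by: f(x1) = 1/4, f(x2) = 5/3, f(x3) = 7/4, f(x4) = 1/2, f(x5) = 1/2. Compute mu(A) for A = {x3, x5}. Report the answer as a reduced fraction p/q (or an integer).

By the defining property of the Radon-Nikodym derivative, for every measurable set A,
  mu(A) = integral_A f dnu.
Since nu is a discrete measure concentrated on the atoms of X, the integral over A reduces to the sum
  mu(A) = sum_{x in A} f(x) * nu({x}).
Computing each term:
  x3: f(x3) * nu(x3) = 7/4 * 1 = 7/4.
  x5: f(x5) * nu(x5) = 1/2 * 3 = 3/2.
Summing: mu(A) = 7/4 + 3/2 = 13/4.

13/4


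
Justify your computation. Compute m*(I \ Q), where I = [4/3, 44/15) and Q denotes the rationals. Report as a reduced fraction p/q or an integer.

The interval I = [4/3, 44/15) has m(I) = 44/15 - 4/3 = 8/5 (endpoints are measure-zero, so open/closed/half-open agree). Write I = (I cap Q) u (I \ Q). The rationals in I are countable, so m*(I cap Q) = 0 (cover each rational by intervals whose total length is arbitrarily small). By countable subadditivity m*(I) <= m*(I cap Q) + m*(I \ Q), hence m*(I \ Q) >= m(I) = 8/5. The reverse inequality m*(I \ Q) <= m*(I) = 8/5 is trivial since (I \ Q) is a subset of I. Therefore m*(I \ Q) = 8/5.

8/5


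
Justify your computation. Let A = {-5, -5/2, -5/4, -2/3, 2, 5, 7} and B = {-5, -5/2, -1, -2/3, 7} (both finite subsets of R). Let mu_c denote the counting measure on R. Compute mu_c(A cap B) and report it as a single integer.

Counting measure on a finite set equals cardinality. mu_c(A cap B) = |A cap B| (elements appearing in both).
Enumerating the elements of A that also lie in B gives 4 element(s).
So mu_c(A cap B) = 4.

4


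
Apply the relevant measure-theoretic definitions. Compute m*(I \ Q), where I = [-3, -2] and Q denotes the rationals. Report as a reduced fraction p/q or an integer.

The interval I = [-3, -2] has m(I) = -2 - (-3) = 1 (endpoints are measure-zero, so open/closed/half-open agree). Write I = (I cap Q) u (I \ Q). The rationals in I are countable, so m*(I cap Q) = 0 (cover each rational by intervals whose total length is arbitrarily small). By countable subadditivity m*(I) <= m*(I cap Q) + m*(I \ Q), hence m*(I \ Q) >= m(I) = 1. The reverse inequality m*(I \ Q) <= m*(I) = 1 is trivial since (I \ Q) is a subset of I. Therefore m*(I \ Q) = 1.

1


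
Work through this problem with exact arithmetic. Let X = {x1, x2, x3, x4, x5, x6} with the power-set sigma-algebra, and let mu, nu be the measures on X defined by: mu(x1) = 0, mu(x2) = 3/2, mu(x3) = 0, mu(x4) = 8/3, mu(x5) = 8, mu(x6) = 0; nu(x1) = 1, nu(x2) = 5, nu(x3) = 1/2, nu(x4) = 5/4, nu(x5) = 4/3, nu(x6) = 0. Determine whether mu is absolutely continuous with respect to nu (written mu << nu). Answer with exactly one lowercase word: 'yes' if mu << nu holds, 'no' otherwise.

mu << nu means: every nu-null measurable set is also mu-null; equivalently, for every atom x, if nu({x}) = 0 then mu({x}) = 0.
Checking each atom:
  x1: nu = 1 > 0 -> no constraint.
  x2: nu = 5 > 0 -> no constraint.
  x3: nu = 1/2 > 0 -> no constraint.
  x4: nu = 5/4 > 0 -> no constraint.
  x5: nu = 4/3 > 0 -> no constraint.
  x6: nu = 0, mu = 0 -> consistent with mu << nu.
No atom violates the condition. Therefore mu << nu.

yes


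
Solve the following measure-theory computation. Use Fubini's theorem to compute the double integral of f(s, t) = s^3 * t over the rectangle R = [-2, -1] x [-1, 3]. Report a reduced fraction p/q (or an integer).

f(s, t) is a tensor product of a function of s and a function of t, and both factors are bounded continuous (hence Lebesgue integrable) on the rectangle, so Fubini's theorem applies:
  integral_R f d(m x m) = (integral_a1^b1 s^3 ds) * (integral_a2^b2 t dt).
Inner integral in s: integral_{-2}^{-1} s^3 ds = ((-1)^4 - (-2)^4)/4
  = -15/4.
Inner integral in t: integral_{-1}^{3} t dt = (3^2 - (-1)^2)/2
  = 4.
Product: (-15/4) * (4) = -15.

-15


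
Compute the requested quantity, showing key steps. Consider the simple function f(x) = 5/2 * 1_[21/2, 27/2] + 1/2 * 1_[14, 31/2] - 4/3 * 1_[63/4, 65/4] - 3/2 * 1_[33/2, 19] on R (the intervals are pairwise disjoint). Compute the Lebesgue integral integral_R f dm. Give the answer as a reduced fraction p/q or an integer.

For a simple function f = sum_i c_i * 1_{A_i} with disjoint A_i,
  integral f dm = sum_i c_i * m(A_i).
Lengths of the A_i:
  m(A_1) = 27/2 - 21/2 = 3.
  m(A_2) = 31/2 - 14 = 3/2.
  m(A_3) = 65/4 - 63/4 = 1/2.
  m(A_4) = 19 - 33/2 = 5/2.
Contributions c_i * m(A_i):
  (5/2) * (3) = 15/2.
  (1/2) * (3/2) = 3/4.
  (-4/3) * (1/2) = -2/3.
  (-3/2) * (5/2) = -15/4.
Total: 15/2 + 3/4 - 2/3 - 15/4 = 23/6.

23/6


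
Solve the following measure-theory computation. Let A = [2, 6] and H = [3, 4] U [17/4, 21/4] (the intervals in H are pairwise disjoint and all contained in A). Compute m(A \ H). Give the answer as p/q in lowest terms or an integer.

The ambient interval has length m(A) = 6 - 2 = 4.
Since the holes are disjoint and sit inside A, by finite additivity
  m(H) = sum_i (b_i - a_i), and m(A \ H) = m(A) - m(H).
Computing the hole measures:
  m(H_1) = 4 - 3 = 1.
  m(H_2) = 21/4 - 17/4 = 1.
Summed: m(H) = 1 + 1 = 2.
So m(A \ H) = 4 - 2 = 2.

2


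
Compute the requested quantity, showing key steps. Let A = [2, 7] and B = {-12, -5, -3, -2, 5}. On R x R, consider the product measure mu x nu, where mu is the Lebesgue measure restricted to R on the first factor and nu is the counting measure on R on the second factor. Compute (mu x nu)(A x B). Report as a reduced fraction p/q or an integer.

For a measurable rectangle A x B, the product measure satisfies
  (mu x nu)(A x B) = mu(A) * nu(B).
  mu(A) = 5.
  nu(B) = 5.
  (mu x nu)(A x B) = 5 * 5 = 25.

25


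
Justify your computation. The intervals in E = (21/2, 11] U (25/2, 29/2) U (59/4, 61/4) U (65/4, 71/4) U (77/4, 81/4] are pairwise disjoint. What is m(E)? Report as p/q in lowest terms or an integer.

For pairwise disjoint intervals, m(union_i I_i) = sum_i m(I_i),
and m is invariant under swapping open/closed endpoints (single points have measure 0).
So m(E) = sum_i (b_i - a_i).
  I_1 has length 11 - 21/2 = 1/2.
  I_2 has length 29/2 - 25/2 = 2.
  I_3 has length 61/4 - 59/4 = 1/2.
  I_4 has length 71/4 - 65/4 = 3/2.
  I_5 has length 81/4 - 77/4 = 1.
Summing:
  m(E) = 1/2 + 2 + 1/2 + 3/2 + 1 = 11/2.

11/2


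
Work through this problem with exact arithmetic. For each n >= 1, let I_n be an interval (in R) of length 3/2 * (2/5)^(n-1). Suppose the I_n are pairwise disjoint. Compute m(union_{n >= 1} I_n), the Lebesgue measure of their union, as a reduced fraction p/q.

By countable additivity of the Lebesgue measure on pairwise disjoint measurable sets,
  m(union_{n >= 1} I_n) = sum_{n >= 1} m(I_n) = sum_{n >= 1} a * r^(n-1),
  with a = 3/2 and r = 2/5.
Since 0 < r = 2/5 < 1, the geometric series converges:
  sum_{n >= 1} a * r^(n-1) = a / (1 - r).
  = 3/2 / (1 - 2/5)
  = 3/2 / (3/5)
  = 5/2.

5/2


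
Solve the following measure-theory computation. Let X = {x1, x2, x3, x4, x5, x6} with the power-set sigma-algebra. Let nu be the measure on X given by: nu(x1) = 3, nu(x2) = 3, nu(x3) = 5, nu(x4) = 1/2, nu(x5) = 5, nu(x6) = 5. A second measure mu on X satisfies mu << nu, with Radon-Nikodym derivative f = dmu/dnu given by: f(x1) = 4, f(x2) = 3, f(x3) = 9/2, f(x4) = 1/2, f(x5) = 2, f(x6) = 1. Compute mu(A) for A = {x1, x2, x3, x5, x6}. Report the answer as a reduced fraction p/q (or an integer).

By the defining property of the Radon-Nikodym derivative, for every measurable set A,
  mu(A) = integral_A f dnu.
Since nu is a discrete measure concentrated on the atoms of X, the integral over A reduces to the sum
  mu(A) = sum_{x in A} f(x) * nu({x}).
Computing each term:
  x1: f(x1) * nu(x1) = 4 * 3 = 12.
  x2: f(x2) * nu(x2) = 3 * 3 = 9.
  x3: f(x3) * nu(x3) = 9/2 * 5 = 45/2.
  x5: f(x5) * nu(x5) = 2 * 5 = 10.
  x6: f(x6) * nu(x6) = 1 * 5 = 5.
Summing: mu(A) = 12 + 9 + 45/2 + 10 + 5 = 117/2.

117/2


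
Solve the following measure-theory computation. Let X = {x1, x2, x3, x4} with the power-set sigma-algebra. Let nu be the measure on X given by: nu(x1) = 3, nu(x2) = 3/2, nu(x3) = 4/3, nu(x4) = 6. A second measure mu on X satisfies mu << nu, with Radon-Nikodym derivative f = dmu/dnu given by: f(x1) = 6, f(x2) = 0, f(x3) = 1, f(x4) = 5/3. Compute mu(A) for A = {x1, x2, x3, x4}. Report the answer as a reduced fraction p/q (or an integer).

By the defining property of the Radon-Nikodym derivative, for every measurable set A,
  mu(A) = integral_A f dnu.
Since nu is a discrete measure concentrated on the atoms of X, the integral over A reduces to the sum
  mu(A) = sum_{x in A} f(x) * nu({x}).
Computing each term:
  x1: f(x1) * nu(x1) = 6 * 3 = 18.
  x2: f(x2) * nu(x2) = 0 * 3/2 = 0.
  x3: f(x3) * nu(x3) = 1 * 4/3 = 4/3.
  x4: f(x4) * nu(x4) = 5/3 * 6 = 10.
Summing: mu(A) = 18 + 0 + 4/3 + 10 = 88/3.

88/3


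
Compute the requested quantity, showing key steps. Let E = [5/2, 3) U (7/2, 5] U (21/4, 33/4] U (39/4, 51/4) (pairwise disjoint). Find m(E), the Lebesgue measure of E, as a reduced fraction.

For pairwise disjoint intervals, m(union_i I_i) = sum_i m(I_i),
and m is invariant under swapping open/closed endpoints (single points have measure 0).
So m(E) = sum_i (b_i - a_i).
  I_1 has length 3 - 5/2 = 1/2.
  I_2 has length 5 - 7/2 = 3/2.
  I_3 has length 33/4 - 21/4 = 3.
  I_4 has length 51/4 - 39/4 = 3.
Summing:
  m(E) = 1/2 + 3/2 + 3 + 3 = 8.

8


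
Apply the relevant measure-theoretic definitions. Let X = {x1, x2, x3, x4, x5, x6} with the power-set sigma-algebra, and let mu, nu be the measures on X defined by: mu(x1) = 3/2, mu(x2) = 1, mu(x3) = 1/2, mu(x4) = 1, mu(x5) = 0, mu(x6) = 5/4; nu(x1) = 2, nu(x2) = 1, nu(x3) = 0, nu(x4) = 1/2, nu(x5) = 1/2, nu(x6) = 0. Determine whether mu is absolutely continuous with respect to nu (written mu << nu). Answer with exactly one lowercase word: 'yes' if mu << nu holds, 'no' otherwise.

mu << nu means: every nu-null measurable set is also mu-null; equivalently, for every atom x, if nu({x}) = 0 then mu({x}) = 0.
Checking each atom:
  x1: nu = 2 > 0 -> no constraint.
  x2: nu = 1 > 0 -> no constraint.
  x3: nu = 0, mu = 1/2 > 0 -> violates mu << nu.
  x4: nu = 1/2 > 0 -> no constraint.
  x5: nu = 1/2 > 0 -> no constraint.
  x6: nu = 0, mu = 5/4 > 0 -> violates mu << nu.
The atom(s) x3, x6 violate the condition (nu = 0 but mu > 0). Therefore mu is NOT absolutely continuous w.r.t. nu.

no


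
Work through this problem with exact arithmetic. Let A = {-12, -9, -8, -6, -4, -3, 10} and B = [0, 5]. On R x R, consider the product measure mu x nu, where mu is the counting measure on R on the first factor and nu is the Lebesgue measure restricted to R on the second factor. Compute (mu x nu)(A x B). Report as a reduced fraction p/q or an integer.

For a measurable rectangle A x B, the product measure satisfies
  (mu x nu)(A x B) = mu(A) * nu(B).
  mu(A) = 7.
  nu(B) = 5.
  (mu x nu)(A x B) = 7 * 5 = 35.

35


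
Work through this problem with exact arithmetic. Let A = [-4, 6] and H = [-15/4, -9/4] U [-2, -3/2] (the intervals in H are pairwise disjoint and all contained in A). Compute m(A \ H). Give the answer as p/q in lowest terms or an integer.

The ambient interval has length m(A) = 6 - (-4) = 10.
Since the holes are disjoint and sit inside A, by finite additivity
  m(H) = sum_i (b_i - a_i), and m(A \ H) = m(A) - m(H).
Computing the hole measures:
  m(H_1) = -9/4 - (-15/4) = 3/2.
  m(H_2) = -3/2 - (-2) = 1/2.
Summed: m(H) = 3/2 + 1/2 = 2.
So m(A \ H) = 10 - 2 = 8.

8


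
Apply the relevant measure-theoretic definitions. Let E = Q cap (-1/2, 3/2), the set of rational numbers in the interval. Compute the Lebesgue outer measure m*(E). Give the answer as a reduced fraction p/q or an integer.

Q cap (-1/2, 3/2) is countable; list its elements as q_1, q_2, ... . Fix eps > 0 and cover the k-th point by an interval of length eps * 2^(-k). The cover has total length eps * sum_{k>=1} 2^(-k) = eps, so by definition of outer measure m*(Q cap (-1/2, 3/2)) <= eps. Since eps was arbitrary and m* >= 0, the outer measure is 0.

0


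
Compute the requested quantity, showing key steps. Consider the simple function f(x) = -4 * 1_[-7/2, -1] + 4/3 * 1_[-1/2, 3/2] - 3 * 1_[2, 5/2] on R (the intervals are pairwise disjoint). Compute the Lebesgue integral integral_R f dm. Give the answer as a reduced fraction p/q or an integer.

For a simple function f = sum_i c_i * 1_{A_i} with disjoint A_i,
  integral f dm = sum_i c_i * m(A_i).
Lengths of the A_i:
  m(A_1) = -1 - (-7/2) = 5/2.
  m(A_2) = 3/2 - (-1/2) = 2.
  m(A_3) = 5/2 - 2 = 1/2.
Contributions c_i * m(A_i):
  (-4) * (5/2) = -10.
  (4/3) * (2) = 8/3.
  (-3) * (1/2) = -3/2.
Total: -10 + 8/3 - 3/2 = -53/6.

-53/6


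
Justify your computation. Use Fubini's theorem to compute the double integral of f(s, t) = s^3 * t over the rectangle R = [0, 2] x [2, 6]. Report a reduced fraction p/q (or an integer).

f(s, t) is a tensor product of a function of s and a function of t, and both factors are bounded continuous (hence Lebesgue integrable) on the rectangle, so Fubini's theorem applies:
  integral_R f d(m x m) = (integral_a1^b1 s^3 ds) * (integral_a2^b2 t dt).
Inner integral in s: integral_{0}^{2} s^3 ds = (2^4 - 0^4)/4
  = 4.
Inner integral in t: integral_{2}^{6} t dt = (6^2 - 2^2)/2
  = 16.
Product: (4) * (16) = 64.

64


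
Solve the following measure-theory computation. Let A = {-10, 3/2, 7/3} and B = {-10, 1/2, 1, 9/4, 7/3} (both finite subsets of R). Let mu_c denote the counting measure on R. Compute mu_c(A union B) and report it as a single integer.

Counting measure on a finite set equals cardinality. By inclusion-exclusion, |A union B| = |A| + |B| - |A cap B|.
|A| = 3, |B| = 5, |A cap B| = 2.
So mu_c(A union B) = 3 + 5 - 2 = 6.

6


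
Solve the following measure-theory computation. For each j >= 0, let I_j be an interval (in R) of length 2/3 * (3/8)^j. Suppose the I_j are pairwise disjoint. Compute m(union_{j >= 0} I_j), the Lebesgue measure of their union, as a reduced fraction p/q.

By countable additivity of the Lebesgue measure on pairwise disjoint measurable sets,
  m(union_{j >= 0} I_j) = sum_{j >= 0} m(I_j) = sum_{j >= 0} a * r^j,
  with a = 2/3 and r = 3/8.
Since 0 < r = 3/8 < 1, the geometric series converges:
  sum_{j >= 0} a * r^j = a / (1 - r).
  = 2/3 / (1 - 3/8)
  = 2/3 / (5/8)
  = 16/15.

16/15


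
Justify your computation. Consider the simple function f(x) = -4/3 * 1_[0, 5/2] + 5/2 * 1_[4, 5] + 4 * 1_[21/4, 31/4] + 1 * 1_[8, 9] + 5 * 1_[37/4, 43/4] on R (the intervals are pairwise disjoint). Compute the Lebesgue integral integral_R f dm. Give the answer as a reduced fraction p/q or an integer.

For a simple function f = sum_i c_i * 1_{A_i} with disjoint A_i,
  integral f dm = sum_i c_i * m(A_i).
Lengths of the A_i:
  m(A_1) = 5/2 - 0 = 5/2.
  m(A_2) = 5 - 4 = 1.
  m(A_3) = 31/4 - 21/4 = 5/2.
  m(A_4) = 9 - 8 = 1.
  m(A_5) = 43/4 - 37/4 = 3/2.
Contributions c_i * m(A_i):
  (-4/3) * (5/2) = -10/3.
  (5/2) * (1) = 5/2.
  (4) * (5/2) = 10.
  (1) * (1) = 1.
  (5) * (3/2) = 15/2.
Total: -10/3 + 5/2 + 10 + 1 + 15/2 = 53/3.

53/3


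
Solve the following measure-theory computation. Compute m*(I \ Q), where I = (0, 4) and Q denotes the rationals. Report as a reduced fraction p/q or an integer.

The interval I = (0, 4) has m(I) = 4 - 0 = 4 (endpoints are measure-zero, so open/closed/half-open agree). Write I = (I cap Q) u (I \ Q). The rationals in I are countable, so m*(I cap Q) = 0 (cover each rational by intervals whose total length is arbitrarily small). By countable subadditivity m*(I) <= m*(I cap Q) + m*(I \ Q), hence m*(I \ Q) >= m(I) = 4. The reverse inequality m*(I \ Q) <= m*(I) = 4 is trivial since (I \ Q) is a subset of I. Therefore m*(I \ Q) = 4.

4


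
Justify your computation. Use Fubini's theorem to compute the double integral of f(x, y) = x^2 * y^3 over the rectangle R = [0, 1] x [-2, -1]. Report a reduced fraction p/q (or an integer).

f(x, y) is a tensor product of a function of x and a function of y, and both factors are bounded continuous (hence Lebesgue integrable) on the rectangle, so Fubini's theorem applies:
  integral_R f d(m x m) = (integral_a1^b1 x^2 dx) * (integral_a2^b2 y^3 dy).
Inner integral in x: integral_{0}^{1} x^2 dx = (1^3 - 0^3)/3
  = 1/3.
Inner integral in y: integral_{-2}^{-1} y^3 dy = ((-1)^4 - (-2)^4)/4
  = -15/4.
Product: (1/3) * (-15/4) = -5/4.

-5/4


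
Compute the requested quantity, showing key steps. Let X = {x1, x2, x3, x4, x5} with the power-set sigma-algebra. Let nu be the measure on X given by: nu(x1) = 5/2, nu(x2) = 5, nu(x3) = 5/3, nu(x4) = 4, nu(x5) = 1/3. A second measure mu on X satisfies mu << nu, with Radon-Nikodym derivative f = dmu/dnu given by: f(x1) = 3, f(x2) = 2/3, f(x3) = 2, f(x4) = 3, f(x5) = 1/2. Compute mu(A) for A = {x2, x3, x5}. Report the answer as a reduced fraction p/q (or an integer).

By the defining property of the Radon-Nikodym derivative, for every measurable set A,
  mu(A) = integral_A f dnu.
Since nu is a discrete measure concentrated on the atoms of X, the integral over A reduces to the sum
  mu(A) = sum_{x in A} f(x) * nu({x}).
Computing each term:
  x2: f(x2) * nu(x2) = 2/3 * 5 = 10/3.
  x3: f(x3) * nu(x3) = 2 * 5/3 = 10/3.
  x5: f(x5) * nu(x5) = 1/2 * 1/3 = 1/6.
Summing: mu(A) = 10/3 + 10/3 + 1/6 = 41/6.

41/6


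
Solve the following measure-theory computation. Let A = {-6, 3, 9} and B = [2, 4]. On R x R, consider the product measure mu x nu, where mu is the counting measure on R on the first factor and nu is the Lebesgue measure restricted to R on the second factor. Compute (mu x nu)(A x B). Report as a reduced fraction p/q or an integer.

For a measurable rectangle A x B, the product measure satisfies
  (mu x nu)(A x B) = mu(A) * nu(B).
  mu(A) = 3.
  nu(B) = 2.
  (mu x nu)(A x B) = 3 * 2 = 6.

6


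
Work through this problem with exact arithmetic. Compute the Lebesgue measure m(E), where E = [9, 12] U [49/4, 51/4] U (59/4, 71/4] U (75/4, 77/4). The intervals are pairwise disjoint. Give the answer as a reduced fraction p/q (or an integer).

For pairwise disjoint intervals, m(union_i I_i) = sum_i m(I_i),
and m is invariant under swapping open/closed endpoints (single points have measure 0).
So m(E) = sum_i (b_i - a_i).
  I_1 has length 12 - 9 = 3.
  I_2 has length 51/4 - 49/4 = 1/2.
  I_3 has length 71/4 - 59/4 = 3.
  I_4 has length 77/4 - 75/4 = 1/2.
Summing:
  m(E) = 3 + 1/2 + 3 + 1/2 = 7.

7


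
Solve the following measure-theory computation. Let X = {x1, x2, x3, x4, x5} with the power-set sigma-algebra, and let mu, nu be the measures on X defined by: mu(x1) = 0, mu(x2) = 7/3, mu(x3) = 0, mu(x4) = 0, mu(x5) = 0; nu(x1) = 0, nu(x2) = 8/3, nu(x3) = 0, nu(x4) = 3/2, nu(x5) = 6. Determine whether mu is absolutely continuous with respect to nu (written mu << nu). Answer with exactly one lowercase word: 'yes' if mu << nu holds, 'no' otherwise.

mu << nu means: every nu-null measurable set is also mu-null; equivalently, for every atom x, if nu({x}) = 0 then mu({x}) = 0.
Checking each atom:
  x1: nu = 0, mu = 0 -> consistent with mu << nu.
  x2: nu = 8/3 > 0 -> no constraint.
  x3: nu = 0, mu = 0 -> consistent with mu << nu.
  x4: nu = 3/2 > 0 -> no constraint.
  x5: nu = 6 > 0 -> no constraint.
No atom violates the condition. Therefore mu << nu.

yes


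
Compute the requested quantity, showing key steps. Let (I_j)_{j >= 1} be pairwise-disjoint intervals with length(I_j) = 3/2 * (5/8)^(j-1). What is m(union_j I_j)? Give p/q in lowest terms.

By countable additivity of the Lebesgue measure on pairwise disjoint measurable sets,
  m(union_{j >= 1} I_j) = sum_{j >= 1} m(I_j) = sum_{j >= 1} a * r^(j-1),
  with a = 3/2 and r = 5/8.
Since 0 < r = 5/8 < 1, the geometric series converges:
  sum_{j >= 1} a * r^(j-1) = a / (1 - r).
  = 3/2 / (1 - 5/8)
  = 3/2 / (3/8)
  = 4.

4


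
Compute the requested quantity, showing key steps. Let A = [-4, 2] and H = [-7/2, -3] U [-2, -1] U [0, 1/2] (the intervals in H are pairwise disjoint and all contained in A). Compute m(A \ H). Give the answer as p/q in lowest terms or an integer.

The ambient interval has length m(A) = 2 - (-4) = 6.
Since the holes are disjoint and sit inside A, by finite additivity
  m(H) = sum_i (b_i - a_i), and m(A \ H) = m(A) - m(H).
Computing the hole measures:
  m(H_1) = -3 - (-7/2) = 1/2.
  m(H_2) = -1 - (-2) = 1.
  m(H_3) = 1/2 - 0 = 1/2.
Summed: m(H) = 1/2 + 1 + 1/2 = 2.
So m(A \ H) = 6 - 2 = 4.

4


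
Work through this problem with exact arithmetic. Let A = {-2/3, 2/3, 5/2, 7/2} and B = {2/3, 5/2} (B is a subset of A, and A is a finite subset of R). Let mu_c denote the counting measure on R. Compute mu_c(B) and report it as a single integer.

Counting measure assigns mu_c(E) = |E| (number of elements) when E is finite.
B has 2 element(s), so mu_c(B) = 2.

2


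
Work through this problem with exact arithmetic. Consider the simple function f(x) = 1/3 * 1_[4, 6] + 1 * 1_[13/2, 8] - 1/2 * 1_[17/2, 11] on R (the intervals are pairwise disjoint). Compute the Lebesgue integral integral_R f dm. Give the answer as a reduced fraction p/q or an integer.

For a simple function f = sum_i c_i * 1_{A_i} with disjoint A_i,
  integral f dm = sum_i c_i * m(A_i).
Lengths of the A_i:
  m(A_1) = 6 - 4 = 2.
  m(A_2) = 8 - 13/2 = 3/2.
  m(A_3) = 11 - 17/2 = 5/2.
Contributions c_i * m(A_i):
  (1/3) * (2) = 2/3.
  (1) * (3/2) = 3/2.
  (-1/2) * (5/2) = -5/4.
Total: 2/3 + 3/2 - 5/4 = 11/12.

11/12


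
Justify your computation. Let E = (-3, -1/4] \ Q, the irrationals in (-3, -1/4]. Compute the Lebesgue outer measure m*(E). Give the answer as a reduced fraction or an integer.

The interval I = (-3, -1/4] has m(I) = -1/4 - (-3) = 11/4 (endpoints are measure-zero, so open/closed/half-open agree). Write I = (I cap Q) u (I \ Q). The rationals in I are countable, so m*(I cap Q) = 0 (cover each rational by intervals whose total length is arbitrarily small). By countable subadditivity m*(I) <= m*(I cap Q) + m*(I \ Q), hence m*(I \ Q) >= m(I) = 11/4. The reverse inequality m*(I \ Q) <= m*(I) = 11/4 is trivial since (I \ Q) is a subset of I. Therefore m*(I \ Q) = 11/4.

11/4


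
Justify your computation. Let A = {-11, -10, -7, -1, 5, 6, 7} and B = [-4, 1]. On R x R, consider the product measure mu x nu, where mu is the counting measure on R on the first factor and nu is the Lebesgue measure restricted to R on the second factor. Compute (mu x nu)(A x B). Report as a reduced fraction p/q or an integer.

For a measurable rectangle A x B, the product measure satisfies
  (mu x nu)(A x B) = mu(A) * nu(B).
  mu(A) = 7.
  nu(B) = 5.
  (mu x nu)(A x B) = 7 * 5 = 35.

35


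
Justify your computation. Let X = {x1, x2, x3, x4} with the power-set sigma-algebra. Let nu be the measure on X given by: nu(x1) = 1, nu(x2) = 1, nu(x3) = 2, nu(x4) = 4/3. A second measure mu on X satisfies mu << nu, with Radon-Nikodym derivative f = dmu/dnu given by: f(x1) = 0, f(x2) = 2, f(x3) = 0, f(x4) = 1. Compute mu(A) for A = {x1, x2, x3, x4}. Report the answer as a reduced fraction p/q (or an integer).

By the defining property of the Radon-Nikodym derivative, for every measurable set A,
  mu(A) = integral_A f dnu.
Since nu is a discrete measure concentrated on the atoms of X, the integral over A reduces to the sum
  mu(A) = sum_{x in A} f(x) * nu({x}).
Computing each term:
  x1: f(x1) * nu(x1) = 0 * 1 = 0.
  x2: f(x2) * nu(x2) = 2 * 1 = 2.
  x3: f(x3) * nu(x3) = 0 * 2 = 0.
  x4: f(x4) * nu(x4) = 1 * 4/3 = 4/3.
Summing: mu(A) = 0 + 2 + 0 + 4/3 = 10/3.

10/3


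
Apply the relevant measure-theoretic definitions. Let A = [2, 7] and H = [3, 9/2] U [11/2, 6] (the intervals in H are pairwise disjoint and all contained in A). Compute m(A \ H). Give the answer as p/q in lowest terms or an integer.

The ambient interval has length m(A) = 7 - 2 = 5.
Since the holes are disjoint and sit inside A, by finite additivity
  m(H) = sum_i (b_i - a_i), and m(A \ H) = m(A) - m(H).
Computing the hole measures:
  m(H_1) = 9/2 - 3 = 3/2.
  m(H_2) = 6 - 11/2 = 1/2.
Summed: m(H) = 3/2 + 1/2 = 2.
So m(A \ H) = 5 - 2 = 3.

3


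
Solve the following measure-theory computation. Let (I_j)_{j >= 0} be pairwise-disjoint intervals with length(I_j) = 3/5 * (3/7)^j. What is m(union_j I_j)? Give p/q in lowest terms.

By countable additivity of the Lebesgue measure on pairwise disjoint measurable sets,
  m(union_{j >= 0} I_j) = sum_{j >= 0} m(I_j) = sum_{j >= 0} a * r^j,
  with a = 3/5 and r = 3/7.
Since 0 < r = 3/7 < 1, the geometric series converges:
  sum_{j >= 0} a * r^j = a / (1 - r).
  = 3/5 / (1 - 3/7)
  = 3/5 / (4/7)
  = 21/20.

21/20


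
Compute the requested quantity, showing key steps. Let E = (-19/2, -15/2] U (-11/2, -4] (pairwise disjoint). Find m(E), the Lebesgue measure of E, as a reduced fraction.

For pairwise disjoint intervals, m(union_i I_i) = sum_i m(I_i),
and m is invariant under swapping open/closed endpoints (single points have measure 0).
So m(E) = sum_i (b_i - a_i).
  I_1 has length -15/2 - (-19/2) = 2.
  I_2 has length -4 - (-11/2) = 3/2.
Summing:
  m(E) = 2 + 3/2 = 7/2.

7/2


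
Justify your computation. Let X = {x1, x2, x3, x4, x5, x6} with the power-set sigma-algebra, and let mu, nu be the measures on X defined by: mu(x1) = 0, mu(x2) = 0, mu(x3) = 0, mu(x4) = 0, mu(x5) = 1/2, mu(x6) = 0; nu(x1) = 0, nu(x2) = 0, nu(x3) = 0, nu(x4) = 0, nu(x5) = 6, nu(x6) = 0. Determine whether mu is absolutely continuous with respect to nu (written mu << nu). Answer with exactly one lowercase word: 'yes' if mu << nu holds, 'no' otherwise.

mu << nu means: every nu-null measurable set is also mu-null; equivalently, for every atom x, if nu({x}) = 0 then mu({x}) = 0.
Checking each atom:
  x1: nu = 0, mu = 0 -> consistent with mu << nu.
  x2: nu = 0, mu = 0 -> consistent with mu << nu.
  x3: nu = 0, mu = 0 -> consistent with mu << nu.
  x4: nu = 0, mu = 0 -> consistent with mu << nu.
  x5: nu = 6 > 0 -> no constraint.
  x6: nu = 0, mu = 0 -> consistent with mu << nu.
No atom violates the condition. Therefore mu << nu.

yes


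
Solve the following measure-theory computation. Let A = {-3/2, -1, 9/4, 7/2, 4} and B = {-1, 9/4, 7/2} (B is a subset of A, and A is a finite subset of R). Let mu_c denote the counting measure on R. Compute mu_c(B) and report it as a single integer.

Counting measure assigns mu_c(E) = |E| (number of elements) when E is finite.
B has 3 element(s), so mu_c(B) = 3.

3


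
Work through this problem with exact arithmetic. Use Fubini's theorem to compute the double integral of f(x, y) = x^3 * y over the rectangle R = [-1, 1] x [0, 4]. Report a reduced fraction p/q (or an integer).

f(x, y) is a tensor product of a function of x and a function of y, and both factors are bounded continuous (hence Lebesgue integrable) on the rectangle, so Fubini's theorem applies:
  integral_R f d(m x m) = (integral_a1^b1 x^3 dx) * (integral_a2^b2 y dy).
Inner integral in x: integral_{-1}^{1} x^3 dx = (1^4 - (-1)^4)/4
  = 0.
Inner integral in y: integral_{0}^{4} y dy = (4^2 - 0^2)/2
  = 8.
Product: (0) * (8) = 0.

0


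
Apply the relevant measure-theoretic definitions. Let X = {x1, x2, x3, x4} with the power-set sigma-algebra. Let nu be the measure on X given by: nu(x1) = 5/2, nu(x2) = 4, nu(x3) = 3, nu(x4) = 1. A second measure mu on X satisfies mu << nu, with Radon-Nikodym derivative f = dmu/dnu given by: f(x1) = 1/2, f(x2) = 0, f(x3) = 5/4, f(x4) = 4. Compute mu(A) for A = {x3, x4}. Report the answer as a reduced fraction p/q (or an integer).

By the defining property of the Radon-Nikodym derivative, for every measurable set A,
  mu(A) = integral_A f dnu.
Since nu is a discrete measure concentrated on the atoms of X, the integral over A reduces to the sum
  mu(A) = sum_{x in A} f(x) * nu({x}).
Computing each term:
  x3: f(x3) * nu(x3) = 5/4 * 3 = 15/4.
  x4: f(x4) * nu(x4) = 4 * 1 = 4.
Summing: mu(A) = 15/4 + 4 = 31/4.

31/4


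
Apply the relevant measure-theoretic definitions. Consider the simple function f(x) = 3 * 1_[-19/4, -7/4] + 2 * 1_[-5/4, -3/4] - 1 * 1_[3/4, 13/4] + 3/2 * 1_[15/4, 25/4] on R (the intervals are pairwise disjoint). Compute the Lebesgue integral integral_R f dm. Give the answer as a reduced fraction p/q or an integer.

For a simple function f = sum_i c_i * 1_{A_i} with disjoint A_i,
  integral f dm = sum_i c_i * m(A_i).
Lengths of the A_i:
  m(A_1) = -7/4 - (-19/4) = 3.
  m(A_2) = -3/4 - (-5/4) = 1/2.
  m(A_3) = 13/4 - 3/4 = 5/2.
  m(A_4) = 25/4 - 15/4 = 5/2.
Contributions c_i * m(A_i):
  (3) * (3) = 9.
  (2) * (1/2) = 1.
  (-1) * (5/2) = -5/2.
  (3/2) * (5/2) = 15/4.
Total: 9 + 1 - 5/2 + 15/4 = 45/4.

45/4


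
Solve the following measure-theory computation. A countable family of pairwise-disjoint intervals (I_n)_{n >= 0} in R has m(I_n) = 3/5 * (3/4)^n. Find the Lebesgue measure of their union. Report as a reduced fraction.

By countable additivity of the Lebesgue measure on pairwise disjoint measurable sets,
  m(union_{n >= 0} I_n) = sum_{n >= 0} m(I_n) = sum_{n >= 0} a * r^n,
  with a = 3/5 and r = 3/4.
Since 0 < r = 3/4 < 1, the geometric series converges:
  sum_{n >= 0} a * r^n = a / (1 - r).
  = 3/5 / (1 - 3/4)
  = 3/5 / (1/4)
  = 12/5.

12/5


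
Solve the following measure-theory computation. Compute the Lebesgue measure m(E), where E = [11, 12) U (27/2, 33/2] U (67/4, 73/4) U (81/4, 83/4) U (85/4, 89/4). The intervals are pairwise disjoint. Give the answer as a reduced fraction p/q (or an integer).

For pairwise disjoint intervals, m(union_i I_i) = sum_i m(I_i),
and m is invariant under swapping open/closed endpoints (single points have measure 0).
So m(E) = sum_i (b_i - a_i).
  I_1 has length 12 - 11 = 1.
  I_2 has length 33/2 - 27/2 = 3.
  I_3 has length 73/4 - 67/4 = 3/2.
  I_4 has length 83/4 - 81/4 = 1/2.
  I_5 has length 89/4 - 85/4 = 1.
Summing:
  m(E) = 1 + 3 + 3/2 + 1/2 + 1 = 7.

7


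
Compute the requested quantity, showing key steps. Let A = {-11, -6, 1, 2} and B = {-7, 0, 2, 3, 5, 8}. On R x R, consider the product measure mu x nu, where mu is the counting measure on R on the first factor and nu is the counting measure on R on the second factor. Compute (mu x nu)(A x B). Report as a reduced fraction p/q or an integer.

For a measurable rectangle A x B, the product measure satisfies
  (mu x nu)(A x B) = mu(A) * nu(B).
  mu(A) = 4.
  nu(B) = 6.
  (mu x nu)(A x B) = 4 * 6 = 24.

24


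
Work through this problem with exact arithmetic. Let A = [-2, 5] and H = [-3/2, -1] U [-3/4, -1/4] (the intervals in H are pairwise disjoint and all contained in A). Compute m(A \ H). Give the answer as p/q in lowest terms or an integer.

The ambient interval has length m(A) = 5 - (-2) = 7.
Since the holes are disjoint and sit inside A, by finite additivity
  m(H) = sum_i (b_i - a_i), and m(A \ H) = m(A) - m(H).
Computing the hole measures:
  m(H_1) = -1 - (-3/2) = 1/2.
  m(H_2) = -1/4 - (-3/4) = 1/2.
Summed: m(H) = 1/2 + 1/2 = 1.
So m(A \ H) = 7 - 1 = 6.

6


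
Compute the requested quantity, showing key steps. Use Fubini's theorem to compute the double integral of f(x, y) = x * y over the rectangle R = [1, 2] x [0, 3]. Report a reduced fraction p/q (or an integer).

f(x, y) is a tensor product of a function of x and a function of y, and both factors are bounded continuous (hence Lebesgue integrable) on the rectangle, so Fubini's theorem applies:
  integral_R f d(m x m) = (integral_a1^b1 x dx) * (integral_a2^b2 y dy).
Inner integral in x: integral_{1}^{2} x dx = (2^2 - 1^2)/2
  = 3/2.
Inner integral in y: integral_{0}^{3} y dy = (3^2 - 0^2)/2
  = 9/2.
Product: (3/2) * (9/2) = 27/4.

27/4


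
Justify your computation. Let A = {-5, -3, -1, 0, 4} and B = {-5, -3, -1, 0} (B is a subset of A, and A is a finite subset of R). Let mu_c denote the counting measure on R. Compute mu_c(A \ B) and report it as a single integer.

Counting measure assigns mu_c(E) = |E| (number of elements) when E is finite. For B subset A, A \ B is the set of elements of A not in B, so |A \ B| = |A| - |B|.
|A| = 5, |B| = 4, so mu_c(A \ B) = 5 - 4 = 1.

1


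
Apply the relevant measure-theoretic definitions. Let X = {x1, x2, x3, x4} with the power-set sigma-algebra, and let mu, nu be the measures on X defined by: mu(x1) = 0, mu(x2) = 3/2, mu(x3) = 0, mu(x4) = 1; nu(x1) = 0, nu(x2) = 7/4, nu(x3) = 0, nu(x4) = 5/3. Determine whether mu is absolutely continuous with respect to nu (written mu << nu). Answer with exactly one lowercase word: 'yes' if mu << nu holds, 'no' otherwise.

mu << nu means: every nu-null measurable set is also mu-null; equivalently, for every atom x, if nu({x}) = 0 then mu({x}) = 0.
Checking each atom:
  x1: nu = 0, mu = 0 -> consistent with mu << nu.
  x2: nu = 7/4 > 0 -> no constraint.
  x3: nu = 0, mu = 0 -> consistent with mu << nu.
  x4: nu = 5/3 > 0 -> no constraint.
No atom violates the condition. Therefore mu << nu.

yes


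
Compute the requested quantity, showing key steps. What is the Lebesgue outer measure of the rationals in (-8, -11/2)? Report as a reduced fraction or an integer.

Q cap (-8, -11/2) is countable; list its elements as q_1, q_2, ... . Fix eps > 0 and cover the k-th point by an interval of length eps * 2^(-k). The cover has total length eps * sum_{k>=1} 2^(-k) = eps, so by definition of outer measure m*(Q cap (-8, -11/2)) <= eps. Since eps was arbitrary and m* >= 0, the outer measure is 0.

0


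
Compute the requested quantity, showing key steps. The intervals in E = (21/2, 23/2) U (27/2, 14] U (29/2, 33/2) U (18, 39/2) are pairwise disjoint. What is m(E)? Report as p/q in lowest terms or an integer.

For pairwise disjoint intervals, m(union_i I_i) = sum_i m(I_i),
and m is invariant under swapping open/closed endpoints (single points have measure 0).
So m(E) = sum_i (b_i - a_i).
  I_1 has length 23/2 - 21/2 = 1.
  I_2 has length 14 - 27/2 = 1/2.
  I_3 has length 33/2 - 29/2 = 2.
  I_4 has length 39/2 - 18 = 3/2.
Summing:
  m(E) = 1 + 1/2 + 2 + 3/2 = 5.

5
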